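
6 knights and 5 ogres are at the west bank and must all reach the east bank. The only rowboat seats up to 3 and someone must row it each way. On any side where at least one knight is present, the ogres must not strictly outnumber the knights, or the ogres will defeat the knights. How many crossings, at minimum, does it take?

9

Counting alone: each trip to the east bank takes at most 3 across and each return brings at least 1 back, so after t trips out (and t−1 returns) at most 3t − (t−1) of the 11 are across; that first reaches 11 at t = 5, so at least 9 crossings are needed.
The plan below uses exactly 9 crossings, so it is optimal:
1. 3 ogres → the east bank.  (the west bank: 6K 2O; the east bank: 0K 3O)
2. 1 ogre ← the west bank.  (the west bank: 6K 3O; the east bank: 0K 2O)
3. 3 knights → the east bank.  (the west bank: 3K 3O; the east bank: 3K 2O)
4. 1 knight ← the west bank.  (the west bank: 4K 3O; the east bank: 2K 2O)
5. 2 knights and 1 ogre → the east bank.  (the west bank: 2K 2O; the east bank: 4K 3O)
6. 1 knight ← the west bank.  (the west bank: 3K 2O; the east bank: 3K 3O)
7. 2 knights and 1 ogre → the east bank.  (the west bank: 1K 1O; the east bank: 5K 4O)
8. 1 knight ← the west bank.  (the west bank: 2K 1O; the east bank: 4K 4O)
9. 2 knights and 1 ogre → the east bank.  (the west bank: 0K 0O; the east bank: 6K 5O)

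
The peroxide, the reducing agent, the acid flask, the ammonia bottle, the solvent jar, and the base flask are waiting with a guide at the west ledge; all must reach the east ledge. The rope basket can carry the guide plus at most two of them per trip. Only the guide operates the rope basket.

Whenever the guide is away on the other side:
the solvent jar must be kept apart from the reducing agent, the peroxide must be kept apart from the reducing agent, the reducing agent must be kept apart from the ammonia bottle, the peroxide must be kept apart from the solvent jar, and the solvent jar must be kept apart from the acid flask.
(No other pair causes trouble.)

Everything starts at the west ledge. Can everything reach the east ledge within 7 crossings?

No

Counting alone: the guide can take at most 2 across per trip to the east ledge, so moving all 6 needs at least 3 loaded trips out, with a return between consecutive ones — at least 5 crossings.
The safety rule pushes this higher. Following every safe sequence of crossings, the most of the 6 that can be at the east ledge as the rope basket arrives there on crossings 5, 7 is 4, 5 respectively — never all 6.
So the move cannot be finished within 7 crossings. (The shortest complete plan takes 9:)
1. Guide goes to the east ledge with the reducing agent and the solvent jar.  [the west ledge: the acid flask, the ammonia bottle, the base flask, the peroxide | the east ledge: the reducing agent, the solvent jar]
2. Guide goes back to the west ledge with the reducing agent.  [the west ledge: the acid flask, the ammonia bottle, the base flask, the peroxide, the reducing agent | the east ledge: the solvent jar]
3. Guide goes to the east ledge with the ammonia bottle and the peroxide.  [the west ledge: the acid flask, the base flask, the reducing agent | the east ledge: the ammonia bottle, the peroxide, the solvent jar]
4. Guide goes back to the west ledge with the peroxide.  [the west ledge: the acid flask, the base flask, the peroxide, the reducing agent | the east ledge: the ammonia bottle, the solvent jar]
5. Guide goes to the east ledge with the acid flask and the peroxide.  [the west ledge: the base flask, the reducing agent | the east ledge: the acid flask, the ammonia bottle, the peroxide, the solvent jar]
6. Guide goes back to the west ledge with the solvent jar.  [the west ledge: the base flask, the reducing agent, the solvent jar | the east ledge: the acid flask, the ammonia bottle, the peroxide]
7. Guide goes to the east ledge with the base flask and the reducing agent.  [the west ledge: the solvent jar | the east ledge: the acid flask, the ammonia bottle, the base flask, the peroxide, the reducing agent]
8. Guide goes back to the west ledge with the reducing agent.  [the west ledge: the reducing agent, the solvent jar | the east ledge: the acid flask, the ammonia bottle, the base flask, the peroxide]
9. Guide goes to the east ledge with the reducing agent and the solvent jar.  [the west ledge: — | the east ledge: the acid flask, the ammonia bottle, the base flask, the peroxide, the reducing agent, the solvent jar]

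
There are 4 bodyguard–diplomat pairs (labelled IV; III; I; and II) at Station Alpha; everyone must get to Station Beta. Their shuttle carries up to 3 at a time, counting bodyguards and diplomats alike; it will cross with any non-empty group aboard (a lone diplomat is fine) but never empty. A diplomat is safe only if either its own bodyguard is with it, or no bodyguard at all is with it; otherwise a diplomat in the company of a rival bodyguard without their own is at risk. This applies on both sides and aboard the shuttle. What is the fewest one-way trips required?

9

Counting alone: each trip to Station Beta takes at most 3 across and each return brings at least 1 back, so after t trips out (and t−1 returns) at most 3t − (t−1) of the 8 are across; that first reaches 8 at t = 4, so at least 7 crossings are needed.
The safety rule pushes this higher. Following every safe sequence of crossings, the most of the 8 that can be at Station Beta as the shuttle arrives there on crossing 7 is 7 — never all 8.
So no plan with fewer than 9 crossings exists, and this one achieves 9:
1. bodyguard IV and diplomat IV cross → Station Beta.
2. bodyguard IV crosses ← Station Alpha.
3. bodyguard III, bodyguard IV, and diplomat III cross → Station Beta.
4. bodyguard IV and diplomat IV cross ← Station Alpha.
5. bodyguard I, bodyguard II, and bodyguard IV cross → Station Beta.
6. diplomat III crosses ← Station Alpha.
7. diplomat III and diplomat IV cross → Station Beta.
8. diplomat IV crosses ← Station Alpha.
9. diplomat I, diplomat II, and diplomat IV cross → Station Beta.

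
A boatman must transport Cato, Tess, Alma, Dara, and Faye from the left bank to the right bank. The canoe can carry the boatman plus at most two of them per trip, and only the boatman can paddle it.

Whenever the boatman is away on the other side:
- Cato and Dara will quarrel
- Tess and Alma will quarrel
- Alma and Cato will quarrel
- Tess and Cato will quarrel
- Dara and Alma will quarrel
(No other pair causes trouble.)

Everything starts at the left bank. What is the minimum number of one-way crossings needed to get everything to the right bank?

7

Counting alone: the boatman can take at most 2 across per trip to the right bank, so moving all 5 needs at least 3 loaded trips out, with a return between consecutive ones — at least 5 crossings.
The safety rule pushes this higher. Following every safe sequence of crossings, the most of the 5 that can be at the right bank as the canoe arrives there on crossing 5 is 4 — never all 5.
So no plan with fewer than 7 crossings exists, and this one achieves 7:
1. Boatman goes to the right bank with Alma and Cato.  [the left bank: Dara, Faye, Tess | the right bank: Alma, Cato]
2. Boatman goes back to the left bank with Cato.  [the left bank: Cato, Dara, Faye, Tess | the right bank: Alma]
3. Boatman goes to the right bank with Cato and Faye.  [the left bank: Dara, Tess | the right bank: Alma, Cato, Faye]
4. Boatman goes back to the left bank with Cato.  [the left bank: Cato, Dara, Tess | the right bank: Alma, Faye]
5. Boatman goes to the right bank with Dara and Tess.  [the left bank: Cato | the right bank: Alma, Dara, Faye, Tess]
6. Boatman goes back to the left bank with Alma.  [the left bank: Alma, Cato | the right bank: Dara, Faye, Tess]
7. Boatman goes to the right bank with Alma and Cato.  [the left bank: — | the right bank: Alma, Cato, Dara, Faye, Tess]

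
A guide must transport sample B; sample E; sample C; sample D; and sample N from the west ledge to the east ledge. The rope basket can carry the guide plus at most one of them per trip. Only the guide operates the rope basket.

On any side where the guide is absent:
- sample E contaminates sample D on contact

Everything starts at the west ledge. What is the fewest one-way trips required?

9

Counting alone: the guide can take at most 1 across per trip to the east ledge, so moving all 5 needs at least 5 loaded trips out, with a return between consecutive ones — at least 9 crossings.
The plan below uses exactly 9 crossings, so it is optimal:
1. Guide goes to the east ledge with sample E.
2. Guide goes back to the west ledge alone.
3. Guide goes to the east ledge with sample B.
4. Guide goes back to the west ledge alone.
5. Guide goes to the east ledge with sample C.
6. Guide goes back to the west ledge alone.
7. Guide goes to the east ledge with sample N.
8. Guide goes back to the west ledge alone.
9. Guide goes to the east ledge with sample D.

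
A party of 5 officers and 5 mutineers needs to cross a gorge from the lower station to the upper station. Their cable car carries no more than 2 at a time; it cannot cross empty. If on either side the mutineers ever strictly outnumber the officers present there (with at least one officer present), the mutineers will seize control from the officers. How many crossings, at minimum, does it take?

Following every safe sequence of crossings from the start, the most of the 10 that can be at the upper station as the cable car arrives there on crossings 1, 3, 5, 7 is 2, 3, 4, 5 respectively; the best ever achieved is 5 of 10.
From crossing 9 on, no configuration arises that was not already reachable earlier: only 13 distinct safe configurations (who is on which side, and where the cable car is) can ever be reached, none of them has everyone across, and every continuation just revisits them. They are: 0 officers + 0 mutineers across (cable car back at the start); 0 officers + 1 mutineer across (cable car there); 0 officers + 1 mutineer across (cable car back at the start); 0 officers + 2 mutineers across (cable car there); 0 officers + 2 mutineers across (cable car back at the start); 0 officers + 3 mutineers across (cable car there); 0 officers + 3 mutineers across (cable car back at the start); 0 officers + 4 mutineers across (cable car there); 0 officers + 4 mutineers across (cable car back at the start); 0 officers + 5 mutineers across (cable car there); 1 officer + 1 mutineer across (cable car there); 1 officer + 1 mutineer across (cable car back at the start); 2 officers + 2 mutineers across (cable car there). So no valid plan exists.

impossible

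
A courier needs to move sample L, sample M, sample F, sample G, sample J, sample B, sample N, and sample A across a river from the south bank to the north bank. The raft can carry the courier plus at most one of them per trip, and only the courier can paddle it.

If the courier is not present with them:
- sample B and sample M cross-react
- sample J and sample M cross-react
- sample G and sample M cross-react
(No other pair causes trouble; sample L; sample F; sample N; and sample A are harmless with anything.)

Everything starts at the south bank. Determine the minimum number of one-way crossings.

impossible

Following every safe sequence of crossings from the start, the most of the 8 that can be at the north bank as the raft arrives there on crossings 1, 3, 5, 7, 9, 11 is 1, 2, 3, 4, 5, 6 respectively; the best ever achieved is 6 of 8.
From crossing 13 on, no configuration arises that was not already reachable earlier: only 144 distinct safe configurations (who is on which side, and where the raft is) can ever be reached, none of them has everyone across, and every continuation just revisits them. So no valid plan exists.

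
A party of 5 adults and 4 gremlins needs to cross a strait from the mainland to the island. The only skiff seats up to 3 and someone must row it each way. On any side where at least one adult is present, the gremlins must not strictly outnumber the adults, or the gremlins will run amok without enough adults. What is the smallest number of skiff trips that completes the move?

Counting alone: each trip to the island takes at most 3 across and each return brings at least 1 back, so after t trips out (and t−1 returns) at most 3t − (t−1) of the 9 are across; that first reaches 9 at t = 4, so at least 7 crossings are needed.
The plan below uses exactly 7 crossings, so it is optimal:
1. 3 gremlins → the island.  (the mainland: 5A 1G; the island: 0A 3G)
2. 1 gremlin ← the mainland.  (the mainland: 5A 2G; the island: 0A 2G)
3. 3 adults → the island.  (the mainland: 2A 2G; the island: 3A 2G)
4. 1 adult ← the mainland.  (the mainland: 3A 2G; the island: 2A 2G)
5. 2 adults and 1 gremlin → the island.  (the mainland: 1A 1G; the island: 4A 3G)
6. 1 adult ← the mainland.  (the mainland: 2A 1G; the island: 3A 3G)
7. 2 adults and 1 gremlin → the island.  (the mainland: 0A 0G; the island: 5A 4G)

7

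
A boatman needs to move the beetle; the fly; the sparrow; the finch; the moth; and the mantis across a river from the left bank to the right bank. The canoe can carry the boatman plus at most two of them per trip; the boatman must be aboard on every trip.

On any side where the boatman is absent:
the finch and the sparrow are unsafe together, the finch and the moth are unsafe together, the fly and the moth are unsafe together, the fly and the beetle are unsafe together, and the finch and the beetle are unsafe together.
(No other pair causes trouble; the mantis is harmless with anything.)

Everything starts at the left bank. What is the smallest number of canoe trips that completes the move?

Counting alone: the boatman can take at most 2 across per trip to the right bank, so moving all 6 needs at least 3 loaded trips out, with a return between consecutive ones — at least 5 crossings.
The safety rule pushes this higher. Following every safe sequence of crossings, the most of the 6 that can be at the right bank as the canoe arrives there on crossing 5 is 5 — never all 6.
So no plan with fewer than 7 crossings exists, and this one achieves 7:
1. Boatman goes to the right bank with the finch and the fly.  [the left bank: the beetle, the mantis, the moth, the sparrow | the right bank: the finch, the fly]
2. Boatman goes back to the left bank alone.  [the left bank: the beetle, the mantis, the moth, the sparrow | the right bank: the finch, the fly]
3. Boatman goes to the right bank with the beetle and the sparrow.  [the left bank: the mantis, the moth | the right bank: the beetle, the finch, the fly, the sparrow]
4. Boatman goes back to the left bank with the finch and the fly.  [the left bank: the finch, the fly, the mantis, the moth | the right bank: the beetle, the sparrow]
5. Boatman goes to the right bank with the mantis and the moth.  [the left bank: the finch, the fly | the right bank: the beetle, the mantis, the moth, the sparrow]
6. Boatman goes back to the left bank alone.  [the left bank: the finch, the fly | the right bank: the beetle, the mantis, the moth, the sparrow]
7. Boatman goes to the right bank with the finch and the fly.  [the left bank: — | the right bank: the beetle, the finch, the fly, the mantis, the moth, the sparrow]

7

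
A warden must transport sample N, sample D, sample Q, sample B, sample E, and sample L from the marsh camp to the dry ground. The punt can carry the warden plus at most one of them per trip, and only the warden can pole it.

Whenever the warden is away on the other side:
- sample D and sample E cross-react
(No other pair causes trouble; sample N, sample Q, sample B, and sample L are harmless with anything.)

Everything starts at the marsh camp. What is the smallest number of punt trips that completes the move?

Counting alone: the warden can take at most 1 across per trip to the dry ground, so moving all 6 needs at least 6 loaded trips out, with a return between consecutive ones — at least 11 crossings.
The plan below uses exactly 11 crossings, so it is optimal:
1. Warden goes to the dry ground with sample D.
2. Warden goes back to the marsh camp alone.
3. Warden goes to the dry ground with sample N.
4. Warden goes back to the marsh camp alone.
5. Warden goes to the dry ground with sample Q.
6. Warden goes back to the marsh camp alone.
7. Warden goes to the dry ground with sample B.
8. Warden goes back to the marsh camp alone.
9. Warden goes to the dry ground with sample L.
10. Warden goes back to the marsh camp alone.
11. Warden goes to the dry ground with sample E.

11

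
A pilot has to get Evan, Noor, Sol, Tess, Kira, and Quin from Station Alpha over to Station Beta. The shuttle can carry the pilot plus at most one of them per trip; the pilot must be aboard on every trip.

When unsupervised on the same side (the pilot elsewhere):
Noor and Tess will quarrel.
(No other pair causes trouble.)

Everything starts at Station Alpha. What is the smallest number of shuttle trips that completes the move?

Counting alone: the pilot can take at most 1 across per trip to Station Beta, so moving all 6 needs at least 6 loaded trips out, with a return between consecutive ones — at least 11 crossings.
The plan below uses exactly 11 crossings, so it is optimal:
1. Pilot goes to Station Beta with Noor.
2. Pilot goes back to Station Alpha alone.
3. Pilot goes to Station Beta with Evan.
4. Pilot goes back to Station Alpha alone.
5. Pilot goes to Station Beta with Sol.
6. Pilot goes back to Station Alpha alone.
7. Pilot goes to Station Beta with Kira.
8. Pilot goes back to Station Alpha alone.
9. Pilot goes to Station Beta with Quin.
10. Pilot goes back to Station Alpha alone.
11. Pilot goes to Station Beta with Tess.

11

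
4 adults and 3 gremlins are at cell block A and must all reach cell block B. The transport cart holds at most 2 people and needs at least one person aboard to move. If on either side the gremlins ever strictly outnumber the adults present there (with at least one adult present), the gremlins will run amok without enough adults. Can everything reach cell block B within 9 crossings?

No

Counting alone: each trip to cell block B takes at most 2 across and each return brings at least 1 back, so after t trips out (and t−1 returns) at most 2t − (t−1) of the 7 are across; that first reaches 7 at t = 6, so at least 11 crossings are needed.
Since 9 < 11, 9 crossings cannot be enough. (The shortest complete plan in fact takes 11:)
1. 2 gremlins → cell block B.  (cell block A: 4A 1G; cell block B: 0A 2G)
2. 1 gremlin ← cell block A.  (cell block A: 4A 2G; cell block B: 0A 1G)
3. 2 gremlins → cell block B.  (cell block A: 4A 0G; cell block B: 0A 3G)
4. 1 gremlin ← cell block A.  (cell block A: 4A 1G; cell block B: 0A 2G)
5. 2 adults → cell block B.  (cell block A: 2A 1G; cell block B: 2A 2G)
6. 1 gremlin ← cell block A.  (cell block A: 2A 2G; cell block B: 2A 1G)
7. 1 adult and 1 gremlin → cell block B.  (cell block A: 1A 1G; cell block B: 3A 2G)
8. 1 adult ← cell block A.  (cell block A: 2A 1G; cell block B: 2A 2G)
9. 1 adult and 1 gremlin → cell block B.  (cell block A: 1A 0G; cell block B: 3A 3G)
10. 1 gremlin ← cell block A.  (cell block A: 1A 1G; cell block B: 3A 2G)
11. 1 adult and 1 gremlin → cell block B.  (cell block A: 0A 0G; cell block B: 4A 3G)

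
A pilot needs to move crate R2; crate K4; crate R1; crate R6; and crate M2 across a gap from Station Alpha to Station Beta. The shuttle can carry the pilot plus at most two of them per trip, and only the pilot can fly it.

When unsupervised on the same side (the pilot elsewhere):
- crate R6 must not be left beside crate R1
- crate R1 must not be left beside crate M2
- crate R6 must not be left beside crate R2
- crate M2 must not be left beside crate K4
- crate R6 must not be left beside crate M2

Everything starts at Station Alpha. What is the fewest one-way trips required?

Counting alone: the pilot can take at most 2 across per trip to Station Beta, so moving all 5 needs at least 3 loaded trips out, with a return between consecutive ones — at least 5 crossings.
The safety rule pushes this higher. Following every safe sequence of crossings, the most of the 5 that can be at Station Beta as the shuttle arrives there on crossing 5 is 4 — never all 5.
So no plan with fewer than 7 crossings exists, and this one achieves 7:
1. Pilot goes to Station Beta with crate M2 and crate R6.
2. Pilot goes back to Station Alpha with crate R6.
3. Pilot goes to Station Beta with crate R1 and crate R2.
4. Pilot goes back to Station Alpha with crate R1.
5. Pilot goes to Station Beta with crate K4 and crate R1.
6. Pilot goes back to Station Alpha with crate M2.
7. Pilot goes to Station Beta with crate M2 and crate R6.

7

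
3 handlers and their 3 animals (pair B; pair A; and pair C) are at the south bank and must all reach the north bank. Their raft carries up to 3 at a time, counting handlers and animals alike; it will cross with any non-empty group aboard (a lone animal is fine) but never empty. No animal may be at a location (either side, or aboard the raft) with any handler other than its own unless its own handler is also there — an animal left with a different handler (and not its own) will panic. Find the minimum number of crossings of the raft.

5

Counting alone: each trip to the north bank takes at most 3 across and each return brings at least 1 back, so after t trips out (and t−1 returns) at most 3t − (t−1) of the 6 are across; that first reaches 6 at t = 3, so at least 5 crossings are needed.
The plan below uses exactly 5 crossings, so it is optimal:
1. animal B and handler B cross → the north bank.
2. handler B crosses ← the south bank.
3. handler A, handler B, and handler C cross → the north bank.
4. animal B crosses ← the south bank.
5. animal A, animal B, and animal C cross → the north bank.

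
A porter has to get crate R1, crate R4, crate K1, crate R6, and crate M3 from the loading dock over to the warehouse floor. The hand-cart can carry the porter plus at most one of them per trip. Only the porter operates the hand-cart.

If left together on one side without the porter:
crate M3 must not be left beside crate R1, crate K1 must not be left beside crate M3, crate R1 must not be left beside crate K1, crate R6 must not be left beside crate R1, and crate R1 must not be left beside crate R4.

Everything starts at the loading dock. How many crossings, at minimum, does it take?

impossible

Whatever the first load, the items left behind include a forbidden pair without the porter. No opening move is safe, so no plan exists.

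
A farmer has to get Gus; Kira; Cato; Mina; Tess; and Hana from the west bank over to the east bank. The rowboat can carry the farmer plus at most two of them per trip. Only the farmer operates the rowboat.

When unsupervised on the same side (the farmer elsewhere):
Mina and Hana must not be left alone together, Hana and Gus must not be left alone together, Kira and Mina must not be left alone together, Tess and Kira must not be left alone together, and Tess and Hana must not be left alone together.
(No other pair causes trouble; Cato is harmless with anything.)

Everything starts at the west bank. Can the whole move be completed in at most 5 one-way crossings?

Counting alone: the farmer can take at most 2 across per trip to the east bank, so moving all 6 needs at least 3 loaded trips out, with a return between consecutive ones — at least 5 crossings.
The safety rule pushes this higher. Following every safe sequence of crossings, the most of the 6 that can be at the east bank as the rowboat arrives there on crossing 5 is 5 — never all 6.
So the move cannot be finished within 5 crossings. (The shortest complete plan takes 7:)
1. Farmer goes to the east bank with Hana and Kira.
2. Farmer goes back to the west bank alone.
3. Farmer goes to the east bank with Cato and Gus.
4. Farmer goes back to the west bank with Hana.
5. Farmer goes to the east bank with Mina and Tess.
6. Farmer goes back to the west bank with Kira.
7. Farmer goes to the east bank with Hana and Kira.

No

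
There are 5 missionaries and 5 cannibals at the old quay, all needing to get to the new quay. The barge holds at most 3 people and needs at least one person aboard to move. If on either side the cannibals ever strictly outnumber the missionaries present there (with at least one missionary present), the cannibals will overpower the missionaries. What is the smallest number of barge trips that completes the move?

11

Counting alone: each trip to the new quay takes at most 3 across and each return brings at least 1 back, so after t trips out (and t−1 returns) at most 3t − (t−1) of the 10 are across; that first reaches 10 at t = 5, so at least 9 crossings are needed.
The safety rule pushes this higher. Following every safe sequence of crossings, the most of the 10 that can be at the new quay as the barge arrives there on crossing 9 is 9 — never all 10.
So no plan with fewer than 11 crossings exists, and this one achieves 11:
1. 2 cannibals → the new quay.  (the old quay: 5M 3C; the new quay: 0M 2C)
2. 1 cannibal ← the old quay.  (the old quay: 5M 4C; the new quay: 0M 1C)
3. 3 cannibals → the new quay.  (the old quay: 5M 1C; the new quay: 0M 4C)
4. 1 cannibal ← the old quay.  (the old quay: 5M 2C; the new quay: 0M 3C)
5. 3 missionaries → the new quay.  (the old quay: 2M 2C; the new quay: 3M 3C)
6. 1 missionary and 1 cannibal ← the old quay.  (the old quay: 3M 3C; the new quay: 2M 2C)
7. 3 missionaries → the new quay.  (the old quay: 0M 3C; the new quay: 5M 2C)
8. 1 cannibal ← the old quay.  (the old quay: 0M 4C; the new quay: 5M 1C)
9. 2 cannibals → the new quay.  (the old quay: 0M 2C; the new quay: 5M 3C)
10. 1 cannibal ← the old quay.  (the old quay: 0M 3C; the new quay: 5M 2C)
11. 3 cannibals → the new quay.  (the old quay: 0M 0C; the new quay: 5M 5C)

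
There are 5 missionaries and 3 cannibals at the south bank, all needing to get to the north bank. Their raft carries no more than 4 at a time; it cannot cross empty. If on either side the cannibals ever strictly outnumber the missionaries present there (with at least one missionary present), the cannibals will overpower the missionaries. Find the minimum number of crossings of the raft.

Counting alone: each trip to the north bank takes at most 4 across and each return brings at least 1 back, so after t trips out (and t−1 returns) at most 4t − (t−1) of the 8 are across; that first reaches 8 at t = 3, so at least 5 crossings are needed.
The plan below uses exactly 5 crossings, so it is optimal:
1. 2 cannibals → the north bank.  (the south bank: 5M 1C; the north bank: 0M 2C)
2. 1 cannibal ← the south bank.  (the south bank: 5M 2C; the north bank: 0M 1C)
3. 3 missionaries and 1 cannibal → the north bank.  (the south bank: 2M 1C; the north bank: 3M 2C)
4. 1 cannibal ← the south bank.  (the south bank: 2M 2C; the north bank: 3M 1C)
5. 2 missionaries and 2 cannibals → the north bank.  (the south bank: 0M 0C; the north bank: 5M 3C)

5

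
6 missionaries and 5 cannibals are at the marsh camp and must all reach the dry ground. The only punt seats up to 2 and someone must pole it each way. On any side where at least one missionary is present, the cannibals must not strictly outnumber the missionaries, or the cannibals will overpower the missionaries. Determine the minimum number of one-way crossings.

Counting alone: each trip to the dry ground takes at most 2 across and each return brings at least 1 back, so after t trips out (and t−1 returns) at most 2t − (t−1) of the 11 are across; that first reaches 11 at t = 10, so at least 19 crossings are needed.
The plan below uses exactly 19 crossings, so it is optimal:
1. 2 cannibals → the dry ground.  (the marsh camp: 6M 3C; the dry ground: 0M 2C)
2. 1 cannibal ← the marsh camp.  (the marsh camp: 6M 4C; the dry ground: 0M 1C)
3. 2 cannibals → the dry ground.  (the marsh camp: 6M 2C; the dry ground: 0M 3C)
4. 1 cannibal ← the marsh camp.  (the marsh camp: 6M 3C; the dry ground: 0M 2C)
5. 2 missionaries → the dry ground.  (the marsh camp: 4M 3C; the dry ground: 2M 2C)
6. 1 cannibal ← the marsh camp.  (the marsh camp: 4M 4C; the dry ground: 2M 1C)
7. 1 missionary and 1 cannibal → the dry ground.  (the marsh camp: 3M 3C; the dry ground: 3M 2C)
8. 1 missionary ← the marsh camp.  (the marsh camp: 4M 3C; the dry ground: 2M 2C)
9. 1 missionary and 1 cannibal → the dry ground.  (the marsh camp: 3M 2C; the dry ground: 3M 3C)
10. 1 cannibal ← the marsh camp.  (the marsh camp: 3M 3C; the dry ground: 3M 2C)
11. 1 missionary and 1 cannibal → the dry ground.  (the marsh camp: 2M 2C; the dry ground: 4M 3C)
12. 1 missionary ← the marsh camp.  (the marsh camp: 3M 2C; the dry ground: 3M 3C)
13. 1 missionary and 1 cannibal → the dry ground.  (the marsh camp: 2M 1C; the dry ground: 4M 4C)
14. 1 cannibal ← the marsh camp.  (the marsh camp: 2M 2C; the dry ground: 4M 3C)
15. 1 missionary and 1 cannibal → the dry ground.  (the marsh camp: 1M 1C; the dry ground: 5M 4C)
16. 1 missionary ← the marsh camp.  (the marsh camp: 2M 1C; the dry ground: 4M 4C)
17. 1 missionary and 1 cannibal → the dry ground.  (the marsh camp: 1M 0C; the dry ground: 5M 5C)
18. 1 cannibal ← the marsh camp.  (the marsh camp: 1M 1C; the dry ground: 5M 4C)
19. 1 missionary and 1 cannibal → the dry ground.  (the marsh camp: 0M 0C; the dry ground: 6M 5C)

19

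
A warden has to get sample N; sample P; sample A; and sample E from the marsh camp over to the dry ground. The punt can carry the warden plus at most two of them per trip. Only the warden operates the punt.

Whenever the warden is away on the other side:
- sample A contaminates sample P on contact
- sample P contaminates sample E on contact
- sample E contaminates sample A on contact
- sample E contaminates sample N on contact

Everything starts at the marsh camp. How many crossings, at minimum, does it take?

5

Counting alone: the warden can take at most 2 across per trip to the dry ground, so moving all 4 needs at least 2 loaded trips out, with a return between consecutive ones — at least 3 crossings.
The safety rule pushes this higher. Following every safe sequence of crossings, the most of the 4 that can be at the dry ground as the punt arrives there on crossing 3 is 3 — never all 4.
So no plan with fewer than 5 crossings exists, and this one achieves 5:
1. Warden goes to the dry ground with sample E and sample P.  [the marsh camp: sample A, sample N | the dry ground: sample E, sample P]
2. Warden goes back to the marsh camp with sample P.  [the marsh camp: sample A, sample N, sample P | the dry ground: sample E]
3. Warden goes to the dry ground with sample N and sample P.  [the marsh camp: sample A | the dry ground: sample E, sample N, sample P]
4. Warden goes back to the marsh camp with sample E.  [the marsh camp: sample A, sample E | the dry ground: sample N, sample P]
5. Warden goes to the dry ground with sample A and sample E.  [the marsh camp: — | the dry ground: sample A, sample E, sample N, sample P]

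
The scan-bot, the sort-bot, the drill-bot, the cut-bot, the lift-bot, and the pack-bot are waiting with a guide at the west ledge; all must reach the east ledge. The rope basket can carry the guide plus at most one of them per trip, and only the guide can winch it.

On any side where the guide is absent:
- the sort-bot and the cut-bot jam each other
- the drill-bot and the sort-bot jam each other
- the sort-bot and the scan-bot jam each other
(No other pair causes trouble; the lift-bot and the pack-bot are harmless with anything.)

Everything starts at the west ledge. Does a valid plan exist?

No

Following every safe sequence of crossings from the start, the most of the 6 that can be at the east ledge as the rope basket arrives there on crossings 1, 3, 5, 7 is 1, 2, 3, 4 respectively; the best ever achieved is 4 of 6.
From crossing 9 on, no configuration arises that was not already reachable earlier: only 36 distinct safe configurations (who is on which side, and where the rope basket is) can ever be reached, none of them has everyone across, and every continuation just revisits them. So no valid plan exists.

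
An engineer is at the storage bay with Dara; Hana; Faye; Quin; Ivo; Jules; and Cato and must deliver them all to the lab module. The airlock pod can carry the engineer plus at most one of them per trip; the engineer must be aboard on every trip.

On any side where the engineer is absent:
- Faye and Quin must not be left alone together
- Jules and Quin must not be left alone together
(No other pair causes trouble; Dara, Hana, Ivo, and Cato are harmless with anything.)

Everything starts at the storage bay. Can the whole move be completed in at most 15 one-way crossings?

Yes

Yes — this plan uses 15 crossings (≤ 15):
1. Engineer goes to the lab module with Quin.
2. Engineer goes back to the storage bay alone.
3. Engineer goes to the lab module with Dara.
4. Engineer goes back to the storage bay alone.
5. Engineer goes to the lab module with Hana.
6. Engineer goes back to the storage bay alone.
7. Engineer goes to the lab module with Faye.
8. Engineer goes back to the storage bay with Quin.
9. Engineer goes to the lab module with Jules.
10. Engineer goes back to the storage bay alone.
11. Engineer goes to the lab module with Ivo.
12. Engineer goes back to the storage bay alone.
13. Engineer goes to the lab module with Cato.
14. Engineer goes back to the storage bay alone.
15. Engineer goes to the lab module with Quin.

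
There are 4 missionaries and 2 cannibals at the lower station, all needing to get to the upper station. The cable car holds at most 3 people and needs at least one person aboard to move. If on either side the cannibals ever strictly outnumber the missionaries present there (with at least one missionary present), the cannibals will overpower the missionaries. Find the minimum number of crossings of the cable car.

Counting alone: each trip to the upper station takes at most 3 across and each return brings at least 1 back, so after t trips out (and t−1 returns) at most 3t − (t−1) of the 6 are across; that first reaches 6 at t = 3, so at least 5 crossings are needed.
The plan below uses exactly 5 crossings, so it is optimal:
1. 2 cannibals → the upper station.  (the lower station: 4M 0C; the upper station: 0M 2C)
2. 1 cannibal ← the lower station.  (the lower station: 4M 1C; the upper station: 0M 1C)
3. 2 missionaries and 1 cannibal → the upper station.  (the lower station: 2M 0C; the upper station: 2M 2C)
4. 1 cannibal ← the lower station.  (the lower station: 2M 1C; the upper station: 2M 1C)
5. 2 missionaries and 1 cannibal → the upper station.  (the lower station: 0M 0C; the upper station: 4M 2C)

5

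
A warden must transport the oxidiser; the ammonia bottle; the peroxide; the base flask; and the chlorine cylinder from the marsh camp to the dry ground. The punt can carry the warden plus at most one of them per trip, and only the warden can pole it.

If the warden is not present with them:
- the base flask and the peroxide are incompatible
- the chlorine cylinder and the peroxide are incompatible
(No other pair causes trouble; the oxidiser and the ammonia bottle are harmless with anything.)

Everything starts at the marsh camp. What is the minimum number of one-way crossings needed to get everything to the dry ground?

11

Counting alone: the warden can take at most 1 across per trip to the dry ground, so moving all 5 needs at least 5 loaded trips out, with a return between consecutive ones — at least 9 crossings.
The safety rule pushes this higher. Following every safe sequence of crossings, the most of the 5 that can be at the dry ground as the punt arrives there on crossing 9 is 4 — never all 5.
So no plan with fewer than 11 crossings exists, and this one achieves 11:
1. Warden goes to the dry ground with the peroxide.
2. Warden goes back to the marsh camp alone.
3. Warden goes to the dry ground with the oxidiser.
4. Warden goes back to the marsh camp alone.
5. Warden goes to the dry ground with the ammonia bottle.
6. Warden goes back to the marsh camp alone.
7. Warden goes to the dry ground with the base flask.
8. Warden goes back to the marsh camp with the peroxide.
9. Warden goes to the dry ground with the chlorine cylinder.
10. Warden goes back to the marsh camp alone.
11. Warden goes to the dry ground with the peroxide.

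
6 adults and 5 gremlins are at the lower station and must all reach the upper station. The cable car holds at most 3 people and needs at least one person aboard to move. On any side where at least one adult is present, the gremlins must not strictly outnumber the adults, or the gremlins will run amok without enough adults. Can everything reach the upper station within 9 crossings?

Yes — this plan uses 9 crossings (≤ 9):
1. 3 gremlins → the upper station.  (the lower station: 6A 2G; the upper station: 0A 3G)
2. 1 gremlin ← the lower station.  (the lower station: 6A 3G; the upper station: 0A 2G)
3. 3 adults → the upper station.  (the lower station: 3A 3G; the upper station: 3A 2G)
4. 1 adult ← the lower station.  (the lower station: 4A 3G; the upper station: 2A 2G)
5. 2 adults and 1 gremlin → the upper station.  (the lower station: 2A 2G; the upper station: 4A 3G)
6. 1 adult ← the lower station.  (the lower station: 3A 2G; the upper station: 3A 3G)
7. 2 adults and 1 gremlin → the upper station.  (the lower station: 1A 1G; the upper station: 5A 4G)
8. 1 adult ← the lower station.  (the lower station: 2A 1G; the upper station: 4A 4G)
9. 2 adults and 1 gremlin → the upper station.  (the lower station: 0A 0G; the upper station: 6A 5G)

Yes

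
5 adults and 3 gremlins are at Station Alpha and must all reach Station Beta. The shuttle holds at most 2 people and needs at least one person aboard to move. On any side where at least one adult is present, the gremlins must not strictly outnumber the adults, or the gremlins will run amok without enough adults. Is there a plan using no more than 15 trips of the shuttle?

Yes

Yes — this plan uses 13 crossings (≤ 15):
1. 2 gremlins → Station Beta.  (Station Alpha: 5A 1G; Station Beta: 0A 2G)
2. 1 gremlin ← Station Alpha.  (Station Alpha: 5A 2G; Station Beta: 0A 1G)
3. 2 gremlins → Station Beta.  (Station Alpha: 5A 0G; Station Beta: 0A 3G)
4. 1 gremlin ← Station Alpha.  (Station Alpha: 5A 1G; Station Beta: 0A 2G)
5. 2 adults → Station Beta.  (Station Alpha: 3A 1G; Station Beta: 2A 2G)
6. 1 gremlin ← Station Alpha.  (Station Alpha: 3A 2G; Station Beta: 2A 1G)
7. 1 adult and 1 gremlin → Station Beta.  (Station Alpha: 2A 1G; Station Beta: 3A 2G)
8. 1 gremlin ← Station Alpha.  (Station Alpha: 2A 2G; Station Beta: 3A 1G)
9. 2 gremlins → Station Beta.  (Station Alpha: 2A 0G; Station Beta: 3A 3G)
10. 1 gremlin ← Station Alpha.  (Station Alpha: 2A 1G; Station Beta: 3A 2G)
11. 1 adult and 1 gremlin → Station Beta.  (Station Alpha: 1A 0G; Station Beta: 4A 3G)
12. 1 gremlin ← Station Alpha.  (Station Alpha: 1A 1G; Station Beta: 4A 2G)
13. 1 adult and 1 gremlin → Station Beta.  (Station Alpha: 0A 0G; Station Beta: 5A 3G)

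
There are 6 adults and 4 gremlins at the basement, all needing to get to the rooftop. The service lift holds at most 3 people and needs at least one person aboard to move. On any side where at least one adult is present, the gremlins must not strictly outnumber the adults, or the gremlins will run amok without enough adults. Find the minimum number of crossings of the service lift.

Counting alone: each trip to the rooftop takes at most 3 across and each return brings at least 1 back, so after t trips out (and t−1 returns) at most 3t − (t−1) of the 10 are across; that first reaches 10 at t = 5, so at least 9 crossings are needed.
The plan below uses exactly 9 crossings, so it is optimal:
1. 2 gremlins → the rooftop.  (the basement: 6A 2G; the rooftop: 0A 2G)
2. 1 gremlin ← the basement.  (the basement: 6A 3G; the rooftop: 0A 1G)
3. 3 gremlins → the rooftop.  (the basement: 6A 0G; the rooftop: 0A 4G)
4. 1 gremlin ← the basement.  (the basement: 6A 1G; the rooftop: 0A 3G)
5. 3 adults → the rooftop.  (the basement: 3A 1G; the rooftop: 3A 3G)
6. 1 gremlin ← the basement.  (the basement: 3A 2G; the rooftop: 3A 2G)
7. 1 adult and 2 gremlins → the rooftop.  (the basement: 2A 0G; the rooftop: 4A 4G)
8. 1 gremlin ← the basement.  (the basement: 2A 1G; the rooftop: 4A 3G)
9. 2 adults and 1 gremlin → the rooftop.  (the basement: 0A 0G; the rooftop: 6A 4G)

9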